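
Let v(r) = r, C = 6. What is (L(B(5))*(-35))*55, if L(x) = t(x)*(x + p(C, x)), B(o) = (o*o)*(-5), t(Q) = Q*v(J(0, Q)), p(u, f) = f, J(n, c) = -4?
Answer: 240625000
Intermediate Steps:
t(Q) = -4*Q (t(Q) = Q*(-4) = -4*Q)
B(o) = -5*o**2 (B(o) = o**2*(-5) = -5*o**2)
L(x) = -8*x**2 (L(x) = (-4*x)*(x + x) = (-4*x)*(2*x) = -8*x**2)
(L(B(5))*(-35))*55 = (-8*(-5*5**2)**2*(-35))*55 = (-8*(-5*25)**2*(-35))*55 = (-8*(-125)**2*(-35))*55 = (-8*15625*(-35))*55 = -125000*(-35)*55 = 4375000*55 = 240625000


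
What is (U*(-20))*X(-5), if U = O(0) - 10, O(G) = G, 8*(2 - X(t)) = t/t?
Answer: 375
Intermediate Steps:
X(t) = 15/8 (X(t) = 2 - t/(8*t) = 2 - ⅛*1 = 2 - ⅛ = 15/8)
U = -10 (U = 0 - 10 = -10)
(U*(-20))*X(-5) = -10*(-20)*(15/8) = 200*(15/8) = 375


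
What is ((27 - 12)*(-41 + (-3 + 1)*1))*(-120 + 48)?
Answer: 46440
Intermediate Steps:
((27 - 12)*(-41 + (-3 + 1)*1))*(-120 + 48) = (15*(-41 - 2*1))*(-72) = (15*(-41 - 2))*(-72) = (15*(-43))*(-72) = -645*(-72) = 46440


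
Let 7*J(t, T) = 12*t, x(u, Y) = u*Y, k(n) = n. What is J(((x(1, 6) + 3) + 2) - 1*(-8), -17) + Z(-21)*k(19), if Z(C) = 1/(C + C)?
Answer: 1349/42 ≈ 32.119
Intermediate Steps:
Z(C) = 1/(2*C)
x(u, Y) = Y*u
J(t, T) = 12*t/7 (J(t, T) = (12*t)/7 = 12*t/7)
J(((x(1, 6) + 3) + 2) - 1*(-8), -17) + Z(-21)*k(19) = 12*(((6*1 + 3) + 2) - 1*(-8))/7 + ((½)/(-21))*19 = 12*(((6 + 3) + 2) + 8)/7 + ((½)*(-1/21))*19 = 12*((9 + 2) + 8)/7 - 1/42*19 = 12*(11 + 8)/7 - 19/42 = (12/7)*19 - 19/42 = 228/7 - 19/42 = 1349/42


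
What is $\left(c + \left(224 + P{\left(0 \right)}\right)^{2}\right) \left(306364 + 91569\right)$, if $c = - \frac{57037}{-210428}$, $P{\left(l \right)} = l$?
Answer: $\frac{4201572542281545}{210428} \approx 1.9967 \cdot 10^{10}$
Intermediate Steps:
$c = \frac{57037}{210428}$ ($c = \left(-57037\right) \left(- \frac{1}{210428}\right) = \frac{57037}{210428} \approx 0.27105$)
$\left(c + \left(224 + P{\left(0 \right)}\right)^{2}\right) \left(306364 + 91569\right) = \left(\frac{57037}{210428} + \left(224 + 0\right)^{2}\right) \left(306364 + 91569\right) = \left(\frac{57037}{210428} + 224^{2}\right) 397933 = \left(\frac{57037}{210428} + 50176\right) 397933 = \frac{10558492365}{210428} \cdot 397933 = \frac{4201572542281545}{210428}$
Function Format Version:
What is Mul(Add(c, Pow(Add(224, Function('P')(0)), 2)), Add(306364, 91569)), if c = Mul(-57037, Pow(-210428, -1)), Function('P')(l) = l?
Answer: Rational(4201572542281545, 210428) ≈ 1.9967e+10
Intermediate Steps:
c = Rational(57037, 210428) (c = Mul(-57037, Rational(-1, 210428)) = Rational(57037, 210428) ≈ 0.27105)
Mul(Add(c, Pow(Add(224, Function('P')(0)), 2)), Add(306364, 91569)) = Mul(Add(Rational(57037, 210428), Pow(Add(224, 0), 2)), Add(306364, 91569)) = Mul(Add(Rational(57037, 210428), Pow(224, 2)), 397933) = Mul(Add(Rational(57037, 210428), 50176), 397933) = Mul(Rational(10558492365, 210428), 397933) = Rational(4201572542281545, 210428)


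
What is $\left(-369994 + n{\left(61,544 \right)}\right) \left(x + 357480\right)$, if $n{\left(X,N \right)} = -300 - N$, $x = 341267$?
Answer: $-259121939986$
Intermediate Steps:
$\left(-369994 + n{\left(61,544 \right)}\right) \left(x + 357480\right) = \left(-369994 - 844\right) \left(341267 + 357480\right) = \left(-369994 - 844\right) 698747 = \left(-370838\right) 698747 = -259121939986$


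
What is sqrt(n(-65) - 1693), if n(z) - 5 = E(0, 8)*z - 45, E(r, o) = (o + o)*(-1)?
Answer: 3*I*sqrt(77) ≈ 26.325*I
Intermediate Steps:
E(r, o) = -2*o (E(r, o) = (2*o)*(-1) = -2*o)
n(z) = -40 - 16*z (n(z) = 5 + ((-2*8)*z - 45) = 5 + (-16*z - 45) = 5 + (-45 - 16*z) = -40 - 16*z)
sqrt(n(-65) - 1693) = sqrt((-40 - 16*(-65)) - 1693) = sqrt((-40 + 1040) - 1693) = sqrt(1000 - 1693) = sqrt(-693) = 3*I*sqrt(77)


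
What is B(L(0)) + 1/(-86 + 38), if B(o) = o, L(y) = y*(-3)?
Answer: -1/48 ≈ -0.020833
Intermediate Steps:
L(y) = -3*y
B(L(0)) + 1/(-86 + 38) = -3*0 + 1/(-86 + 38) = 0 + 1/(-48) = 0 - 1/48*1 = 0 - 1/48 = -1/48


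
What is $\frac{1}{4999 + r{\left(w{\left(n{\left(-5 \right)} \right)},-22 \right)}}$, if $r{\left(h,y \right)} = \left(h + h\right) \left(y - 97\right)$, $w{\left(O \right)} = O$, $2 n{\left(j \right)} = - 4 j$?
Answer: $\frac{1}{2619} \approx 0.00038183$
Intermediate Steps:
$n{\left(j \right)} = - 2 j$ ($n{\left(j \right)} = \frac{\left(-4\right) j}{2} = - 2 j$)
$r{\left(h,y \right)} = 2 h \left(-97 + y\right)$
$\frac{1}{4999 + r{\left(w{\left(n{\left(-5 \right)} \right)},-22 \right)}} = \frac{1}{4999 + 2 \left(\left(-2\right) \left(-5\right)\right) \left(-97 - 22\right)} = \frac{1}{4999 + 2 \cdot 10 \left(-119\right)} = \frac{1}{4999 - 2380} = \frac{1}{2619}$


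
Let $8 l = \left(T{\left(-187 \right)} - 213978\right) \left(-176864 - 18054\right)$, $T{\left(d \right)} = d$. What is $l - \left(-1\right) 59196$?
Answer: $\frac{20872543519}{4} \approx 5.2181 \cdot 10^{9}$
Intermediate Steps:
$l = \frac{20872306735}{4}$ ($l = \frac{\left(-187 - 213978\right) \left(-176864 - 18054\right)}{8} = \frac{\left(-214165\right) \left(-194918\right)}{8} = \frac{1}{8} \cdot 41744613470 = \frac{20872306735}{4} \approx 5.2181 \cdot 10^{9}$)
$l - \left(-1\right) 59196 = \frac{20872306735}{4} - \left(-1\right) 59196 = \frac{20872306735}{4} - -59196 = \frac{20872306735}{4} + 59196 = \frac{20872543519}{4}$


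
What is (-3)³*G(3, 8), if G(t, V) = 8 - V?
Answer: 0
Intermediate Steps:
(-3)³*G(3, 8) = (-3)³*(8 - 1*8) = -27*(8 - 8) = -27*0 = 0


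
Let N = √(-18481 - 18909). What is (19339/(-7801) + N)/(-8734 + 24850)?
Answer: -19339/125720916 + I*√37390/16116 ≈ -0.00015382 + 0.011998*I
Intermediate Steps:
N = I*√37390 (N = √(-37390) = I*√37390 ≈ 193.36*I)
(19339/(-7801) + N)/(-8734 + 24850) = (19339/(-7801) + I*√37390)/(-8734 + 24850) = (19339*(-1/7801) + I*√37390)/16116 = (-19339/7801 + I*√37390)*(1/16116) = -19339/125720916 + I*√37390/16116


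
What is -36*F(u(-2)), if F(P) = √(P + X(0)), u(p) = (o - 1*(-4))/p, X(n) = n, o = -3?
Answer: -18*I*√2 ≈ -25.456*I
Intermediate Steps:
u(p) = 1/p (u(p) = (-3 - 1*(-4))/p = (-3 + 4)/p = 1/p)
F(P) = √P (F(P) = √(P + 0) = √P)
-36*F(u(-2)) = -36*I*√2/2 = -18*I*√2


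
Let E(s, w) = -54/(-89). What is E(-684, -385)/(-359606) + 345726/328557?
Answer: 1844153345001/1752574183373 ≈ 1.0523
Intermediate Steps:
E(s, w) = 54/89 (E(s, w) = -54*(-1/89) = 54/89)
E(-684, -385)/(-359606) + 345726/328557 = (54/89)/(-359606) + 345726/328557 = (54/89)*(-1/359606) + 345726*(1/328557) = -27/16002467 + 115242/109519 = 1844153345001/1752574183373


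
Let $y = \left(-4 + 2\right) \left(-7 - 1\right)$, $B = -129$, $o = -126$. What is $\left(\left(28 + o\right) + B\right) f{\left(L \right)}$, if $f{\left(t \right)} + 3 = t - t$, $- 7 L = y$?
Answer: $681$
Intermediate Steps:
$y = 16$ ($y = \left(-2\right) \left(-8\right) = 16$)
$L = - \frac{16}{7}$ ($L = \left(- \frac{1}{7}\right) 16 = - \frac{16}{7} \approx -2.2857$)
$f{\left(t \right)} = -3$ ($f{\left(t \right)} = -3 + \left(t - t\right) = -3 + 0 = -3$)
$\left(\left(28 + o\right) + B\right) f{\left(L \right)} = \left(\left(28 - 126\right) - 129\right) \left(-3\right) = \left(-98 - 129\right) \left(-3\right) = \left(-227\right) \left(-3\right) = 681$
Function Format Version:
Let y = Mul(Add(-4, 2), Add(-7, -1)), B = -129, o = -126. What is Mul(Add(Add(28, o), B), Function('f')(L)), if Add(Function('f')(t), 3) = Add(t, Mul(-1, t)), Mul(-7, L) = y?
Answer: 681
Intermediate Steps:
y = 16 (y = Mul(-2, -8) = 16)
L = Rational(-16, 7) (L = Mul(Rational(-1, 7), 16) = Rational(-16, 7) ≈ -2.2857)
Function('f')(t) = -3 (Function('f')(t) = Add(-3, Add(t, Mul(-1, t))) = Add(-3, 0) = -3)
Mul(Add(Add(28, o), B), Function('f')(L)) = Mul(Add(Add(28, -126), -129), -3) = Mul(Add(-98, -129), -3) = Mul(-227, -3) = 681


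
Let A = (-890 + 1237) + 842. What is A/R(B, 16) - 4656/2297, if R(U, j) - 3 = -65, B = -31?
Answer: -3019805/142414 ≈ -21.204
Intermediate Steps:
R(U, j) = -62 (R(U, j) = 3 - 65 = -62)
A = 1189 (A = 347 + 842 = 1189)
A/R(B, 16) - 4656/2297 = 1189/(-62) - 4656/2297 = 1189*(-1/62) - 4656*1/2297 = -1189/62 - 4656/2297 = -3019805/142414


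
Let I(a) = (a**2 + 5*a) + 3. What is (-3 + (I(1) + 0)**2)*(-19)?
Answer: -1482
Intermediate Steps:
I(a) = 3 + a**2 + 5*a
(-3 + (I(1) + 0)**2)*(-19) = (-3 + ((3 + 1**2 + 5*1) + 0)**2)*(-19) = (-3 + ((3 + 1 + 5) + 0)**2)*(-19) = (-3 + (9 + 0)**2)*(-19) = (-3 + 9**2)*(-19) = (-3 + 81)*(-19) = 78*(-19) = -1482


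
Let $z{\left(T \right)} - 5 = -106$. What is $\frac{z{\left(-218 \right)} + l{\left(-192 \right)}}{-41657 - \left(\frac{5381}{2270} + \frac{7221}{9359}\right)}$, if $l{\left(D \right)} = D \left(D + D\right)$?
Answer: $- \frac{92011791830}{52062753027} \approx -1.7673$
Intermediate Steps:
$z{\left(T \right)} = -101$ ($z{\left(T \right)} = 5 - 106 = -101$)
$l{\left(D \right)} = 2 D^{2}$ ($l{\left(D \right)} = D 2 D = 2 D^{2}$)
$\frac{z{\left(-218 \right)} + l{\left(-192 \right)}}{-41657 - \left(\frac{5381}{2270} + \frac{7221}{9359}\right)} = \frac{-101 + 2 \left(-192\right)^{2}}{-41657 - \left(\frac{5381}{2270} + \frac{7221}{9359}\right)} = \frac{-101 + 2 \cdot 36864}{-41657 - \frac{66752449}{21244930}} = \frac{-101 + 73728}{-41657 - \frac{66752449}{21244930}} = \frac{73627}{-41657 - \frac{66752449}{21244930}} = \frac{73627}{- \frac{885066801459}{21244930}} = 73627 \left(- \frac{21244930}{885066801459}\right) = - \frac{92011791830}{52062753027}$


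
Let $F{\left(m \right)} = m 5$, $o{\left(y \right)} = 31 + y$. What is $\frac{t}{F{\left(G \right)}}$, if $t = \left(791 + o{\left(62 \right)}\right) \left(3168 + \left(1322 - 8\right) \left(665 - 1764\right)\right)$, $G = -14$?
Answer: $\frac{636885756}{35} \approx 1.8197 \cdot 10^{7}$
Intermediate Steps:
$F{\left(m \right)} = 5 m$
$t = -1273771512$ ($t = \left(791 + \left(31 + 62\right)\right) \left(3168 + \left(1322 - 8\right) \left(665 - 1764\right)\right) = \left(791 + 93\right) \left(3168 + 1314 \left(-1099\right)\right) = 884 \left(3168 - 1444086\right) = 884 \left(-1440918\right) = -1273771512$)
$\frac{t}{F{\left(G \right)}} = - \frac{1273771512}{5 \left(-14\right)} = - \frac{1273771512}{-70} = \left(-1273771512\right) \left(- \frac{1}{70}\right) = \frac{636885756}{35}$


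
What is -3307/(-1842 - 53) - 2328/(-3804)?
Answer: 1415949/600715 ≈ 2.3571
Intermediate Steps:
-3307/(-1842 - 53) - 2328/(-3804) = -3307/(-1895) - 2328*(-1/3804) = -3307*(-1/1895) + 194/317 = 3307/1895 + 194/317 = 1415949/600715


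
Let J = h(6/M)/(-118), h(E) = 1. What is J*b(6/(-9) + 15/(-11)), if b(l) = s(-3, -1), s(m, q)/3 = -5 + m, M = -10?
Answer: 12/59 ≈ 0.20339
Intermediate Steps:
s(m, q) = -15 + 3*m (s(m, q) = 3*(-5 + m) = -15 + 3*m)
b(l) = -24 (b(l) = -15 + 3*(-3) = -15 - 9 = -24)
J = -1/118 (J = 1/(-118) = 1*(-1/118) = -1/118 ≈ -0.0084746)
J*b(6/(-9) + 15/(-11)) = -1/118*(-24) = 12/59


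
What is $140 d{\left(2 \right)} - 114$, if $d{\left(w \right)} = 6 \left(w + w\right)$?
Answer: $3246$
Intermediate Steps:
$d{\left(w \right)} = 12 w$ ($d{\left(w \right)} = 6 \cdot 2 w = 12 w$)
$140 d{\left(2 \right)} - 114 = 140 \cdot 12 \cdot 2 - 114 = 140 \cdot 24 - 114 = 3360 - 114 = 3246$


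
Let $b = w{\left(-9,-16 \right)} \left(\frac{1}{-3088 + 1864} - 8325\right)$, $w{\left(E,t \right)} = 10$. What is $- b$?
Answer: $\frac{50949005}{612} \approx 83250.0$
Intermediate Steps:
$b = - \frac{50949005}{612}$ ($b = 10 \left(\frac{1}{-3088 + 1864} - 8325\right) = 10 \left(\frac{1}{-1224} - 8325\right) = 10 \left(- \frac{1}{1224} - 8325\right) = 10 \left(- \frac{10189801}{1224}\right) = - \frac{50949005}{612} \approx -83250.0$)
$- b = \left(-1\right) \left(- \frac{50949005}{612}\right) = \frac{50949005}{612}$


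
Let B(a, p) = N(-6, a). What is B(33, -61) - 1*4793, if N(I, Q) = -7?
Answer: -4800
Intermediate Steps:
B(a, p) = -7
B(33, -61) - 1*4793 = -7 - 1*4793 = -7 - 4793 = -4800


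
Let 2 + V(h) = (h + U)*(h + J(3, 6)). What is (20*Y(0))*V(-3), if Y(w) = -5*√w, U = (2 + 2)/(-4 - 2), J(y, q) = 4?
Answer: 0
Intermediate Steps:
U = -⅔ (U = 4/(-6) = 4*(-⅙) = -⅔ ≈ -0.66667)
V(h) = -2 + (4 + h)*(-⅔ + h) (V(h) = -2 + (h - ⅔)*(h + 4) = -2 + (-⅔ + h)*(4 + h) = -2 + (4 + h)*(-⅔ + h))
(20*Y(0))*V(-3) = (20*(-5*√0))*(-14/3 + (-3)² + (10/3)*(-3)) = (20*(-5*0))*(-14/3 + 9 - 10) = (20*0)*(-17/3) = 0*(-17/3) = 0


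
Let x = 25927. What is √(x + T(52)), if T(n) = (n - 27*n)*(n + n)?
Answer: I*√114681 ≈ 338.65*I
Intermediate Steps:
T(n) = -52*n² (T(n) = (-26*n)*(2*n) = -52*n²)
√(x + T(52)) = √(25927 - 52*52²) = √(25927 - 52*2704) = √(25927 - 140608) = √(-114681) = I*√114681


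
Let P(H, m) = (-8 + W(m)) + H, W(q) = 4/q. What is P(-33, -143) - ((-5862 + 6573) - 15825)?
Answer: 2155435/143 ≈ 15073.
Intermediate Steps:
P(H, m) = -8 + H + 4/m (P(H, m) = (-8 + 4/m) + H = -8 + H + 4/m)
P(-33, -143) - ((-5862 + 6573) - 15825) = (-8 - 33 + 4/(-143)) - ((-5862 + 6573) - 15825) = (-8 - 33 + 4*(-1/143)) - (711 - 15825) = (-8 - 33 - 4/143) - 1*(-15114) = -5867/143 + 15114 = 2155435/143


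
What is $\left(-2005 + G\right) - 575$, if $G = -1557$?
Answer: $-4137$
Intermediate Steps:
$\left(-2005 + G\right) - 575 = \left(-2005 - 1557\right) - 575 = -3562 - 575 = -4137$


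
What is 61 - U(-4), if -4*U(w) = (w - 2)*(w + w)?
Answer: 73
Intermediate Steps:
U(w) = -w*(-2 + w)/2 (U(w) = -(w - 2)*(w + w)/4 = -(-2 + w)*2*w/4 = -w*(-2 + w)/2)
61 - U(-4) = 61 - (-4)*(2 - 1*(-4))/2 = 61 - (-4)*(2 + 4)/2 = 61 - (-4)*6/2 = 61 - 1*(-12) = 61 + 12 = 73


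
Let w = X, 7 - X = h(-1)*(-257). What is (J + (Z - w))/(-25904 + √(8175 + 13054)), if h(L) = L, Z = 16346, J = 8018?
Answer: -637601056/670995987 - 24614*√21229/670995987 ≈ -0.95558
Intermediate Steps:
X = -250 (X = 7 - (-1)*(-257) = 7 - 1*257 = 7 - 257 = -250)
w = -250
(J + (Z - w))/(-25904 + √(8175 + 13054)) = (8018 + (16346 - 1*(-250)))/(-25904 + √(8175 + 13054)) = (8018 + (16346 + 250))/(-25904 + √21229) = (8018 + 16596)/(-25904 + √21229) = 24614/(-25904 + √21229)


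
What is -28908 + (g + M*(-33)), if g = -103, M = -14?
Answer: -28549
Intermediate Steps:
-28908 + (g + M*(-33)) = -28908 + (-103 - 14*(-33)) = -28908 + (-103 + 462) = -28908 + 359 = -28549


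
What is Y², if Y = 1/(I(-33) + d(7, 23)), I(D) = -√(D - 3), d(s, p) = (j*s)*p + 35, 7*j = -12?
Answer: 58045/3377585689 - 2892*I/3377585689 ≈ 1.7185e-5 - 8.5623e-7*I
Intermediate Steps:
j = -12/7 (j = (⅐)*(-12) = -12/7 ≈ -1.7143)
d(s, p) = 35 - 12*p*s/7 (d(s, p) = (-12*s/7)*p + 35 = -12*p*s/7 + 35 = 35 - 12*p*s/7)
I(D) = -√(-3 + D)
Y = (-241 + 6*I)/58117 (Y = 1/(-√(-3 - 33) + (35 - 12/7*23*7)) = 1/(-√(-36) + (35 - 276)) = 1/(-6*I - 241) = 1/(-241 - 6*I) = (-241 + 6*I)/58117 ≈ -0.0041468 + 0.00010324*I)
Y² = (-241/58117 + 6*I/58117)²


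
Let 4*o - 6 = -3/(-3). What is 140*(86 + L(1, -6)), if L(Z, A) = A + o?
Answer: 11445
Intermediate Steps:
o = 7/4 (o = 3/2 + (-3/(-3))/4 = 3/2 + (-3*(-1/3))/4 = 3/2 + (1/4)*1 = 3/2 + 1/4 = 7/4 ≈ 1.7500)
L(Z, A) = 7/4 + A (L(Z, A) = A + 7/4 = 7/4 + A)
140*(86 + L(1, -6)) = 140*(86 + (7/4 - 6)) = 140*(86 - 17/4) = 140*(327/4) = 11445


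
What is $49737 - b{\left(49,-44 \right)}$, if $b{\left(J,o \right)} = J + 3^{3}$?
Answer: $49661$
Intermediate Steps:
$b{\left(J,o \right)} = 27 + J$ ($b{\left(J,o \right)} = J + 27 = 27 + J$)
$49737 - b{\left(49,-44 \right)} = 49737 - \left(27 + 49\right) = 49737 - 76 = 49661$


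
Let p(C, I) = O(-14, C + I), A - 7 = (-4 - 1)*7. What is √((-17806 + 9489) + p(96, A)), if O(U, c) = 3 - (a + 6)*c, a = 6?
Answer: I*√9130 ≈ 95.551*I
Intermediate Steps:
A = -28 (A = 7 + (-4 - 1)*7 = 7 - 5*7 = 7 - 35 = -28)
O(U, c) = 3 - 12*c (O(U, c) = 3 - (6 + 6)*c = 3 - 12*c)
p(C, I) = 3 - 12*C - 12*I (p(C, I) = 3 - 12*(C + I) = 3 + (-12*C - 12*I) = 3 - 12*C - 12*I)
√((-17806 + 9489) + p(96, A)) = √((-17806 + 9489) + (3 - 12*96 - 12*(-28))) = √(-8317 + (3 - 1152 + 336)) = √(-8317 - 813) = √(-9130) = I*√9130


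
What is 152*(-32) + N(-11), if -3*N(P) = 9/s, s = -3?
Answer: -4863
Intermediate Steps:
N(P) = 1 (N(P) = -3/(-3) = -3*(-1)/3 = -⅓*(-3) = 1)
152*(-32) + N(-11) = 152*(-32) + 1 = -4864 + 1 = -4863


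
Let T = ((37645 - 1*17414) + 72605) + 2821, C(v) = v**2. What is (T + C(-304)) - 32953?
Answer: 155120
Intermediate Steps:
T = 95657 (T = ((37645 - 17414) + 72605) + 2821 = (20231 + 72605) + 2821 = 92836 + 2821 = 95657)
(T + C(-304)) - 32953 = (95657 + (-304)**2) - 32953 = (95657 + 92416) - 32953 = 188073 - 32953 = 155120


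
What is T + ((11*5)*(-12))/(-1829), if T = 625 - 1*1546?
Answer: -1683849/1829 ≈ -920.64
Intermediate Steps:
T = -921 (T = 625 - 1546 = -921)
T + ((11*5)*(-12))/(-1829) = -921 + ((11*5)*(-12))/(-1829) = -921 + (55*(-12))*(-1/1829) = -921 - 660*(-1/1829) = -921 + 660/1829 = -1683849/1829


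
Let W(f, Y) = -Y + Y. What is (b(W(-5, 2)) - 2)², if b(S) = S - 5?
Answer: 49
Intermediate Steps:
W(f, Y) = 0
b(S) = -5 + S
(b(W(-5, 2)) - 2)² = ((-5 + 0) - 2)² = (-5 - 2)² = (-7)² = 49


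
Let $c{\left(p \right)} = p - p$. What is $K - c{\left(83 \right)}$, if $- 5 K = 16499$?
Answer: $- \frac{16499}{5} \approx -3299.8$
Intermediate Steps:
$K = - \frac{16499}{5}$ ($K = \left(- \frac{1}{5}\right) 16499 = - \frac{16499}{5} \approx -3299.8$)
$c{\left(p \right)} = 0$
$K - c{\left(83 \right)} = - \frac{16499}{5} - 0 = - \frac{16499}{5} + 0 = - \frac{16499}{5}$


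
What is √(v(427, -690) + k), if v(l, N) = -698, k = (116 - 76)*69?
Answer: √2062 ≈ 45.409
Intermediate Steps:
k = 2760 (k = 40*69 = 2760)
√(v(427, -690) + k) = √(-698 + 2760) = √2062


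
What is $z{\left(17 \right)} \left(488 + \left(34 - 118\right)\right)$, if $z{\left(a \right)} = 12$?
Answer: $4848$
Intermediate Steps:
$z{\left(17 \right)} \left(488 + \left(34 - 118\right)\right) = 12 \left(488 + \left(34 - 118\right)\right) = 12 \left(488 - 84\right) = 12 \cdot 404 = 4848$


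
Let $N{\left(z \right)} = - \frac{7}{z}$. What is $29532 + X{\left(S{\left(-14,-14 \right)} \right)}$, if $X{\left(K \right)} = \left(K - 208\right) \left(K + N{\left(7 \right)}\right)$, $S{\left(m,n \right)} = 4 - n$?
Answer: $26302$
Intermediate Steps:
$X{\left(K \right)} = \left(-1 + K\right) \left(-208 + K\right)$ ($X{\left(K \right)} = \left(K - 208\right) \left(K - \frac{7}{7}\right) = \left(-208 + K\right) \left(K - 1\right) = \left(-208 + K\right) \left(-1 + K\right) = \left(-1 + K\right) \left(-208 + K\right)$)
$29532 + X{\left(S{\left(-14,-14 \right)} \right)} = 29532 + \left(208 + \left(4 - -14\right)^{2} - 209 \left(4 - -14\right)\right) = 29532 + \left(208 + \left(4 + 14\right)^{2} - 209 \left(4 + 14\right)\right) = 29532 + \left(208 + 18^{2} - 3762\right) = 29532 + \left(208 + 324 - 3762\right) = 29532 - 3230 = 26302$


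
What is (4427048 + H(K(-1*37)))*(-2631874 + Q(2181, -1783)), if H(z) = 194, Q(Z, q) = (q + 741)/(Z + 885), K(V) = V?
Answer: -17862431096534846/1533 ≈ -1.1652e+13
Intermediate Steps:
Q(Z, q) = (741 + q)/(885 + Z)
(4427048 + H(K(-1*37)))*(-2631874 + Q(2181, -1783)) = (4427048 + 194)*(-2631874 + (741 - 1783)/(885 + 2181)) = 4427242*(-2631874 - 1042/3066) = 4427242*(-2631874 + (1/3066)*(-1042)) = 4427242*(-2631874 - 521/1533) = 4427242*(-4034663363/1533) = -17862431096534846/1533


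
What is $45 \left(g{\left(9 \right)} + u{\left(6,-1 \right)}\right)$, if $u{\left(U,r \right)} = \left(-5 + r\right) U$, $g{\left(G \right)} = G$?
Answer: $-1215$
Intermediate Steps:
$u{\left(U,r \right)} = U \left(-5 + r\right)$
$45 \left(g{\left(9 \right)} + u{\left(6,-1 \right)}\right) = 45 \left(9 + 6 \left(-5 - 1\right)\right) = 45 \left(9 + 6 \left(-6\right)\right) = 45 \left(9 - 36\right) = 45 \left(-27\right) = -1215$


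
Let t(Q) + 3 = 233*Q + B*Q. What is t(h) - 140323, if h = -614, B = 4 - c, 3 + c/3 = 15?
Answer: -263740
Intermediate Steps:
c = 36 (c = -9 + 3*15 = -9 + 45 = 36)
B = -32 (B = 4 - 1*36 = 4 - 36 = -32)
t(Q) = -3 + 201*Q (t(Q) = -3 + (233*Q - 32*Q) = -3 + 201*Q)
t(h) - 140323 = (-3 + 201*(-614)) - 140323 = (-3 - 123414) - 140323 = -123417 - 140323 = -263740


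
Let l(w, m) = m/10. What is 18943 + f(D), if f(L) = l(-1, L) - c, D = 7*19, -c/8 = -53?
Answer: 185323/10 ≈ 18532.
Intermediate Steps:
c = 424 (c = -8*(-53) = 424)
l(w, m) = m/10 (l(w, m) = m*(⅒) = m/10)
D = 133
f(L) = -424 + L/10 (f(L) = L/10 - 1*424 = L/10 - 424 = -424 + L/10)
18943 + f(D) = 18943 + (-424 + (⅒)*133) = 18943 + (-424 + 133/10) = 18943 - 4107/10 = 185323/10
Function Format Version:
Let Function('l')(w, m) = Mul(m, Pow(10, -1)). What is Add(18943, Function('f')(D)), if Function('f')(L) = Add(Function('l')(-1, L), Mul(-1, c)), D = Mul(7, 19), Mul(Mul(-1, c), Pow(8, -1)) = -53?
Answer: Rational(185323, 10) ≈ 18532.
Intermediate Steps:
c = 424 (c = Mul(-8, -53) = 424)
Function('l')(w, m) = Mul(Rational(1, 10), m) (Function('l')(w, m) = Mul(m, Rational(1, 10)) = Mul(Rational(1, 10), m))
D = 133
Function('f')(L) = Add(-424, Mul(Rational(1, 10), L)) (Function('f')(L) = Add(Mul(Rational(1, 10), L), Mul(-1, 424)) = Add(Mul(Rational(1, 10), L), -424) = Add(-424, Mul(Rational(1, 10), L)))
Add(18943, Function('f')(D)) = Add(18943, Add(-424, Mul(Rational(1, 10), 133))) = Add(18943, Add(-424, Rational(133, 10))) = Add(18943, Rational(-4107, 10)) = Rational(185323, 10)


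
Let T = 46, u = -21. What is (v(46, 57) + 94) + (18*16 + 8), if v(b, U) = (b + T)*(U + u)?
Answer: 3702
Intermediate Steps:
v(b, U) = (-21 + U)*(46 + b) (v(b, U) = (b + 46)*(U - 21) = (46 + b)*(-21 + U) = (-21 + U)*(46 + b))
(v(46, 57) + 94) + (18*16 + 8) = ((-966 - 21*46 + 46*57 + 57*46) + 94) + (18*16 + 8) = ((-966 - 966 + 2622 + 2622) + 94) + (288 + 8) = (3312 + 94) + 296 = 3406 + 296 = 3702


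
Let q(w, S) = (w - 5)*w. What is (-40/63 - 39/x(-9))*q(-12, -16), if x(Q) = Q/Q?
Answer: -169796/21 ≈ -8085.5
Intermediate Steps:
q(w, S) = w*(-5 + w) (q(w, S) = (-5 + w)*w = w*(-5 + w))
x(Q) = 1
(-40/63 - 39/x(-9))*q(-12, -16) = (-40/63 - 39/1)*(-12*(-5 - 12)) = (-40*1/63 - 39*1)*(-12*(-17)) = (-40/63 - 39)*204 = -2497/63*204 = -169796/21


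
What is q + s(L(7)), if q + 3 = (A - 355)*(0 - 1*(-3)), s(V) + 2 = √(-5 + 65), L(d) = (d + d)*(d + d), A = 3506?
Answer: 9448 + 2*√15 ≈ 9455.8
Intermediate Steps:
L(d) = 4*d² (L(d) = (2*d)*(2*d) = 4*d²)
s(V) = -2 + 2*√15 (s(V) = -2 + √(-5 + 65) = -2 + √60 = -2 + 2*√15)
q = 9450 (q = -3 + (3506 - 355)*(0 - 1*(-3)) = -3 + 3151*(0 + 3) = -3 + 3151*3 = -3 + 9453 = 9450)
q + s(L(7)) = 9450 + (-2 + 2*√15) = 9448 + 2*√15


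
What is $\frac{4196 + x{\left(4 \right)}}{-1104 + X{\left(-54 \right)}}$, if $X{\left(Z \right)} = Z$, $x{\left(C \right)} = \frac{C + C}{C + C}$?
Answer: $- \frac{1399}{386} \approx -3.6244$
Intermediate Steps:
$x{\left(C \right)} = 1$ ($x{\left(C \right)} = \frac{2 C}{2 C} = 2 C \frac{1}{2 C} = 1$)
$\frac{4196 + x{\left(4 \right)}}{-1104 + X{\left(-54 \right)}} = \frac{4196 + 1}{-1104 - 54} = \frac{4197}{-1158} = 4197 \left(- \frac{1}{1158}\right) = - \frac{1399}{386}$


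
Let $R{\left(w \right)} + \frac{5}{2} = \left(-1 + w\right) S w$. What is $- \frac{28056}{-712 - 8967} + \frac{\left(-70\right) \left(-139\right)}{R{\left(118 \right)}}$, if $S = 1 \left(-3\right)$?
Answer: $\frac{2135833756}{801818039} \approx 2.6637$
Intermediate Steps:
$S = -3$
$R{\left(w \right)} = - \frac{5}{2} + w \left(3 - 3 w\right)$ ($R{\left(w \right)} = - \frac{5}{2} + \left(-1 + w\right) \left(-3\right) w = - \frac{5}{2} + \left(3 - 3 w\right) w = - \frac{5}{2} + w \left(3 - 3 w\right)$)
$- \frac{28056}{-712 - 8967} + \frac{\left(-70\right) \left(-139\right)}{R{\left(118 \right)}} = - \frac{28056}{-712 - 8967} + \frac{\left(-70\right) \left(-139\right)}{- \frac{5}{2} - 3 \cdot 118^{2} + 3 \cdot 118} = - \frac{28056}{-9679} + \frac{9730}{- \frac{5}{2} - 41772 + 354} = \left(-28056\right) \left(- \frac{1}{9679}\right) + \frac{9730}{- \frac{5}{2} - 41772 + 354} = \frac{28056}{9679} + \frac{9730}{- \frac{82841}{2}} = \frac{28056}{9679} + 9730 \left(- \frac{2}{82841}\right) = \frac{28056}{9679} - \frac{19460}{82841} = \frac{2135833756}{801818039}$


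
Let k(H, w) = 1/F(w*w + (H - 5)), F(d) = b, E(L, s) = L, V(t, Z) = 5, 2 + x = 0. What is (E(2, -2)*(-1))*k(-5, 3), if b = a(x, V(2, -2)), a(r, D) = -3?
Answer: ⅔ ≈ 0.66667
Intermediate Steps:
x = -2 (x = -2 + 0 = -2)
b = -3
F(d) = -3
k(H, w) = -⅓ (k(H, w) = 1/(-3) = -⅓)
(E(2, -2)*(-1))*k(-5, 3) = (2*(-1))*(-⅓) = -2*(-⅓) = ⅔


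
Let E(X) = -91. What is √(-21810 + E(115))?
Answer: 11*I*√181 ≈ 147.99*I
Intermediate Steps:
√(-21810 + E(115)) = √(-21810 - 91) = √(-21901) = 11*I*√181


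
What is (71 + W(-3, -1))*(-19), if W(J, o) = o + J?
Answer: -1273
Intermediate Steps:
W(J, o) = J + o
(71 + W(-3, -1))*(-19) = (71 + (-3 - 1))*(-19) = (71 - 4)*(-19) = 67*(-19) = -1273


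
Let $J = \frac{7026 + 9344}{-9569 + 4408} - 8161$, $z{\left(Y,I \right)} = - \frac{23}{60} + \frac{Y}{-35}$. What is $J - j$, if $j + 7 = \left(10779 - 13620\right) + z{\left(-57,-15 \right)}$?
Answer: $- \frac{11526139663}{2167620} \approx -5317.4$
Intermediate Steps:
$z{\left(Y,I \right)} = - \frac{23}{60} - \frac{Y}{35}$ ($z{\left(Y,I \right)} = \left(-23\right) \frac{1}{60} + Y \left(- \frac{1}{35}\right) = - \frac{23}{60} - \frac{Y}{35}$)
$j = - \frac{1195637}{420}$ ($j = -7 + \left(\left(10779 - 13620\right) - - \frac{523}{420}\right) = -7 + \left(-2841 + \left(- \frac{23}{60} + \frac{57}{35}\right)\right) = -7 + \left(-2841 + \frac{523}{420}\right) = -7 - \frac{1192697}{420} = - \frac{1195637}{420} \approx -2846.8$)
$J = - \frac{42135291}{5161}$ ($J = \frac{16370}{-5161} - 8161 = 16370 \left(- \frac{1}{5161}\right) - 8161 = - \frac{16370}{5161} - 8161 = - \frac{42135291}{5161} \approx -8164.2$)
$J - j = - \frac{42135291}{5161} - - \frac{1195637}{420} = - \frac{42135291}{5161} + \frac{1195637}{420} = - \frac{11526139663}{2167620}$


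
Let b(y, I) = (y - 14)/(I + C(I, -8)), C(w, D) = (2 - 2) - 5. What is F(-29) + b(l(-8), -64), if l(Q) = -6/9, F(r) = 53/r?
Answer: -9695/6003 ≈ -1.6150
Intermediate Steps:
l(Q) = -2/3 (l(Q) = -6*1/9 = -2/3)
C(w, D) = -5 (C(w, D) = 0 - 5 = -5)
b(y, I) = (-14 + y)/(-5 + I) (b(y, I) = (y - 14)/(I - 5) = (-14 + y)/(-5 + I))
F(-29) + b(l(-8), -64) = 53/(-29) + (-14 - 2/3)/(-5 - 64) = 53*(-1/29) - 44/3/(-69) = -53/29 - 1/69*(-44/3) = -53/29 + 44/207 = -9695/6003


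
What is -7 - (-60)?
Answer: 53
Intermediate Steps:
-7 - (-60) = -7 - 6*(-10) = -7 + 60 = 53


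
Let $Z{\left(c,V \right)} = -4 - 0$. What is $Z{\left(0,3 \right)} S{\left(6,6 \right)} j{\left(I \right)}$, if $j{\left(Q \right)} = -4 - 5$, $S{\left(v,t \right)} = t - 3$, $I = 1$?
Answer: $108$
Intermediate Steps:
$Z{\left(c,V \right)} = -4$ ($Z{\left(c,V \right)} = -4 + 0 = -4$)
$S{\left(v,t \right)} = -3 + t$ ($S{\left(v,t \right)} = t - 3 = -3 + t$)
$j{\left(Q \right)} = -9$ ($j{\left(Q \right)} = -4 - 5 = -9$)
$Z{\left(0,3 \right)} S{\left(6,6 \right)} j{\left(I \right)} = - 4 \left(-3 + 6\right) \left(-9\right) = \left(-4\right) 3 \left(-9\right) = \left(-12\right) \left(-9\right) = 108$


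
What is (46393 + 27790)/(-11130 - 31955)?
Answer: -74183/43085 ≈ -1.7218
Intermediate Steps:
(46393 + 27790)/(-11130 - 31955) = 74183/(-43085) = 74183*(-1/43085) = -74183/43085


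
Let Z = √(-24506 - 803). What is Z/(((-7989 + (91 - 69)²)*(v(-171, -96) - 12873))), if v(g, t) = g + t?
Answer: I*√25309/98615700 ≈ 1.6132e-6*I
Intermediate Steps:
Z = I*√25309 (Z = √(-25309) = I*√25309 ≈ 159.09*I)
Z/(((-7989 + (91 - 69)²)*(v(-171, -96) - 12873))) = (I*√25309)/(((-7989 + (91 - 69)²)*((-171 - 96) - 12873))) = (I*√25309)/(((-7989 + 22²)*(-267 - 12873))) = (I*√25309)/(((-7989 + 484)*(-13140))) = (I*√25309)/((-7505*(-13140))) = (I*√25309)/98615700 = (I*√25309)*(1/98615700) = I*√25309/98615700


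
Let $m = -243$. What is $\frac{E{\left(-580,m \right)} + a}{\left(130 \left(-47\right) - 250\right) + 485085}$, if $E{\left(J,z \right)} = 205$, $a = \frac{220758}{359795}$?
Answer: $\frac{73978733}{172242861375} \approx 0.0004295$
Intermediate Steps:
$a = \frac{220758}{359795}$ ($a = 220758 \cdot \frac{1}{359795} = \frac{220758}{359795} \approx 0.61357$)
$\frac{E{\left(-580,m \right)} + a}{\left(130 \left(-47\right) - 250\right) + 485085} = \frac{205 + \frac{220758}{359795}}{\left(130 \left(-47\right) - 250\right) + 485085} = \frac{73978733}{359795 \left(\left(-6110 - 250\right) + 485085\right)} = \frac{73978733}{359795 \left(-6360 + 485085\right)} = \frac{73978733}{359795 \cdot 478725} = \frac{73978733}{359795} \cdot \frac{1}{478725} = \frac{73978733}{172242861375}$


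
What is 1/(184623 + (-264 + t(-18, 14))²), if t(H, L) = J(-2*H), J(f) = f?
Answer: 1/236607 ≈ 4.2264e-6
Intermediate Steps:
t(H, L) = -2*H
1/(184623 + (-264 + t(-18, 14))²) = 1/(184623 + (-264 - 2*(-18))²) = 1/(184623 + (-264 + 36)²) = 1/(184623 + (-228)²) = 1/(184623 + 51984) = 1/236607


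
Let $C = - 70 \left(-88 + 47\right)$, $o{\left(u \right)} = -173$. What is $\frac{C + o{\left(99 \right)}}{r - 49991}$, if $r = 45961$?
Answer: $- \frac{87}{130} \approx -0.66923$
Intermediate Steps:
$C = 2870$ ($C = \left(-70\right) \left(-41\right) = 2870$)
$\frac{C + o{\left(99 \right)}}{r - 49991} = \frac{2870 - 173}{45961 - 49991} = \frac{2697}{-4030} = 2697 \left(- \frac{1}{4030}\right) = - \frac{87}{130}$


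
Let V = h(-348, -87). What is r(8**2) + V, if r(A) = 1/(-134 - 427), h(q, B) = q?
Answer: -195229/561 ≈ -348.00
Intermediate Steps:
r(A) = -1/561 (r(A) = 1/(-561) = -1/561)
V = -348
r(8**2) + V = -1/561 - 348 = -195229/561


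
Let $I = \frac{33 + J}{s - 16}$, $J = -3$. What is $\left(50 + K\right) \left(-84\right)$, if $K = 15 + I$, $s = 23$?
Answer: $-5820$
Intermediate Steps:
$I = \frac{30}{7}$ ($I = \frac{33 - 3}{23 - 16} = \frac{30}{7} \approx 4.2857$)
$K = \frac{135}{7}$ ($K = 15 + \frac{30}{7} = \frac{135}{7} \approx 19.286$)
$\left(50 + K\right) \left(-84\right) = \left(50 + \frac{135}{7}\right) \left(-84\right) = \frac{485}{7} \left(-84\right) = -5820$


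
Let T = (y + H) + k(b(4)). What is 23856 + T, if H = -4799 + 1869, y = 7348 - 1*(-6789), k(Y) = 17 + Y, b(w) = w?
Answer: 35084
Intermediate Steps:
y = 14137 (y = 7348 + 6789 = 14137)
H = -2930
T = 11228 (T = (14137 - 2930) + (17 + 4) = 11207 + 21 = 11228)
23856 + T = 23856 + 11228 = 35084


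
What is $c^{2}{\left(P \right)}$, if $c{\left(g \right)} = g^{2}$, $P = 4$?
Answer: $256$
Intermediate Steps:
$c^{2}{\left(P \right)} = \left(4^{2}\right)^{2} = 16^{2} = 256$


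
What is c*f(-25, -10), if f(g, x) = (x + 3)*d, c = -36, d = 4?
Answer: 1008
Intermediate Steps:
f(g, x) = 12 + 4*x (f(g, x) = (x + 3)*4 = (3 + x)*4 = 12 + 4*x)
c*f(-25, -10) = -36*(12 + 4*(-10)) = -36*(12 - 40) = -36*(-28) = 1008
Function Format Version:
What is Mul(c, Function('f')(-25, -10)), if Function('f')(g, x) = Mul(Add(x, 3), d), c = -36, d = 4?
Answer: 1008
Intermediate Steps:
Function('f')(g, x) = Add(12, Mul(4, x)) (Function('f')(g, x) = Mul(Add(x, 3), 4) = Mul(Add(3, x), 4) = Add(12, Mul(4, x)))
Mul(c, Function('f')(-25, -10)) = Mul(-36, Add(12, Mul(4, -10))) = Mul(-36, Add(12, -40)) = Mul(-36, -28) = 1008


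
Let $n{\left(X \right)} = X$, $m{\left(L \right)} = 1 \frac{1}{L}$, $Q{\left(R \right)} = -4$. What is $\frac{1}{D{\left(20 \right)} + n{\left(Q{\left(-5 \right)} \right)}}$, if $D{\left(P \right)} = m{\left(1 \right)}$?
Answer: $- \frac{1}{3} \approx -0.33333$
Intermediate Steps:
$m{\left(L \right)} = \frac{1}{L}$
$D{\left(P \right)} = 1$ ($D{\left(P \right)} = 1^{-1} = 1$)
$\frac{1}{D{\left(20 \right)} + n{\left(Q{\left(-5 \right)} \right)}} = \frac{1}{1 - 4} = \frac{1}{-3} = - \frac{1}{3}$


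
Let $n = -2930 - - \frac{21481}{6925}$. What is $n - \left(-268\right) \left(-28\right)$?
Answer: $- \frac{72233969}{6925} \approx -10431.0$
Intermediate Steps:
$n = - \frac{20268769}{6925}$ ($n = -2930 - \left(-21481\right) \frac{1}{6925} = -2930 - - \frac{21481}{6925} = -2930 + \frac{21481}{6925} = - \frac{20268769}{6925} \approx -2926.9$)
$n - \left(-268\right) \left(-28\right) = - \frac{20268769}{6925} - \left(-268\right) \left(-28\right) = - \frac{20268769}{6925} - 7504 = - \frac{72233969}{6925}$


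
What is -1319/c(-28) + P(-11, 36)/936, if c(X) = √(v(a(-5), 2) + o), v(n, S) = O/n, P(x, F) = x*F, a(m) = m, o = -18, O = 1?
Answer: -11/26 + 1319*I*√455/91 ≈ -0.42308 + 309.18*I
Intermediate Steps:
P(x, F) = F*x
v(n, S) = 1/n
c(X) = I*√455/5 (c(X) = √(1/(-5) - 18) = √(-⅕ - 18) = √(-91/5) = I*√455/5)
-1319/c(-28) + P(-11, 36)/936 = -1319*(-I*√455/91) + (36*(-11))/936 = -(-1319)*I*√455/91 - 396*1/936 = 1319*I*√455/91 - 11/26 = -11/26 + 1319*I*√455/91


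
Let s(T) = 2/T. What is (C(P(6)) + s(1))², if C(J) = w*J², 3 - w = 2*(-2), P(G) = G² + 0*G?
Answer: 82337476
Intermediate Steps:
P(G) = G² (P(G) = G² + 0 = G²)
w = 7 (w = 3 - 2*(-2) = 3 - 1*(-4) = 3 + 4 = 7)
C(J) = 7*J²
(C(P(6)) + s(1))² = (7*(6²)² + 2/1)² = (7*36² + 2*1)² = (7*1296 + 2)² = (9072 + 2)² = 9074² = 82337476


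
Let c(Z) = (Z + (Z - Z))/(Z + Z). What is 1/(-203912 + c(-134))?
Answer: -2/407823 ≈ -4.9041e-6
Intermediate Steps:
c(Z) = 1/2 (c(Z) = (Z + 0)/((2*Z)) = Z*(1/(2*Z)) = 1/2)
1/(-203912 + c(-134)) = 1/(-203912 + 1/2) = 1/(-407823/2) = -2/407823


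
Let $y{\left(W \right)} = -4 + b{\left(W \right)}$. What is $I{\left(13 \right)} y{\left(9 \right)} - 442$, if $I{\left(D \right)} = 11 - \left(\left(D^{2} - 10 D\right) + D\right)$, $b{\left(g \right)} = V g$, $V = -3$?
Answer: $829$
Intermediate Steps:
$b{\left(g \right)} = - 3 g$
$y{\left(W \right)} = -4 - 3 W$
$I{\left(D \right)} = 11 - D^{2} + 9 D$ ($I{\left(D \right)} = 11 - \left(D^{2} - 9 D\right) = 11 - D^{2} + 9 D$)
$I{\left(13 \right)} y{\left(9 \right)} - 442 = \left(11 - 13^{2} + 9 \cdot 13\right) \left(-4 - 27\right) - 442 = \left(11 - 169 + 117\right) \left(-4 - 27\right) - 442 = \left(11 - 169 + 117\right) \left(-31\right) - 442 = \left(-41\right) \left(-31\right) - 442 = 1271 - 442 = 829$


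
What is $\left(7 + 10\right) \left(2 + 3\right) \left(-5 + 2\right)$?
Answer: $-255$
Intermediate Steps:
$\left(7 + 10\right) \left(2 + 3\right) \left(-5 + 2\right) = 17 \cdot 5 \left(-3\right) = 17 \left(-15\right) = -255$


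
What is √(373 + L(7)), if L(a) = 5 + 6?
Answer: 8*√6 ≈ 19.596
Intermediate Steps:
L(a) = 11
√(373 + L(7)) = √(373 + 11) = √384 = 8*√6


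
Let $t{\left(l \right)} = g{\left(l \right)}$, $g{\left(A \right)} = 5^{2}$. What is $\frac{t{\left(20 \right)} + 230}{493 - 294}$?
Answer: $\frac{255}{199} \approx 1.2814$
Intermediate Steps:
$g{\left(A \right)} = 25$
$t{\left(l \right)} = 25$
$\frac{t{\left(20 \right)} + 230}{493 - 294} = \frac{25 + 230}{493 - 294} = \frac{255}{199}$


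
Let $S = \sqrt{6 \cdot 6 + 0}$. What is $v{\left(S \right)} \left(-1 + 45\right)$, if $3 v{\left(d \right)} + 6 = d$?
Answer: $0$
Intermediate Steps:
$S = 6$ ($S = \sqrt{36 + 0} = \sqrt{36} = 6$)
$v{\left(d \right)} = -2 + \frac{d}{3}$
$v{\left(S \right)} \left(-1 + 45\right) = \left(-2 + \frac{1}{3} \cdot 6\right) \left(-1 + 45\right) = \left(-2 + 2\right) 44 = 0 \cdot 44 = 0$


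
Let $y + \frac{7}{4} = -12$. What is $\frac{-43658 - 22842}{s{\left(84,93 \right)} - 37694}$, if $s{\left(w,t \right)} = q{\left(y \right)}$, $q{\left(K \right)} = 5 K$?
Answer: $\frac{266000}{151051} \approx 1.761$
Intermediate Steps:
$y = - \frac{55}{4}$ ($y = - \frac{7}{4} - 12 = - \frac{55}{4} \approx -13.75$)
$s{\left(w,t \right)} = - \frac{275}{4}$ ($s{\left(w,t \right)} = 5 \left(- \frac{55}{4}\right) = - \frac{275}{4}$)
$\frac{-43658 - 22842}{s{\left(84,93 \right)} - 37694} = \frac{-43658 - 22842}{- \frac{275}{4} - 37694} = \frac{-43658 - 22842}{- \frac{151051}{4}} = \left(-43658 - 22842\right) \left(- \frac{4}{151051}\right) = \left(-66500\right) \left(- \frac{4}{151051}\right) = \frac{266000}{151051}$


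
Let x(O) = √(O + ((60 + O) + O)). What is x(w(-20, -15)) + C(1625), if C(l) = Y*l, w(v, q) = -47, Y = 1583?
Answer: 2572375 + 9*I ≈ 2.5724e+6 + 9.0*I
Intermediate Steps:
C(l) = 1583*l
x(O) = √(60 + 3*O) (x(O) = √(O + (60 + 2*O)) = √(60 + 3*O))
x(w(-20, -15)) + C(1625) = √(60 + 3*(-47)) + 1583*1625 = √(60 - 141) + 2572375 = √(-81) + 2572375 = 9*I + 2572375 = 2572375 + 9*I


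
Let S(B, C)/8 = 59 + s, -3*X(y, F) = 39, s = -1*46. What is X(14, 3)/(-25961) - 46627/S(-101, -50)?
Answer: -93114015/207688 ≈ -448.34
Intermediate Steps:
s = -46
X(y, F) = -13 (X(y, F) = -1/3*39 = -13)
S(B, C) = 104 (S(B, C) = 8*(59 - 46) = 8*13 = 104)
X(14, 3)/(-25961) - 46627/S(-101, -50) = -13/(-25961) - 46627/104 = -13*(-1/25961) - 46627*1/104 = 1/1997 - 46627/104 = -93114015/207688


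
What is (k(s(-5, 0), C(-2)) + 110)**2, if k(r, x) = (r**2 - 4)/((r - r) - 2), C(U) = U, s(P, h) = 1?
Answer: 49729/4 ≈ 12432.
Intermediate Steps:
k(r, x) = 2 - r**2/2 (k(r, x) = (-4 + r**2)/(0 - 2) = (-4 + r**2)/(-2) = (-4 + r**2)*(-1/2) = 2 - r**2/2)
(k(s(-5, 0), C(-2)) + 110)**2 = ((2 - 1/2*1**2) + 110)**2 = ((2 - 1/2*1) + 110)**2 = ((2 - 1/2) + 110)**2 = (3/2 + 110)**2 = (223/2)**2 = 49729/4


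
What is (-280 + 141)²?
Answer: 19321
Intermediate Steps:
(-280 + 141)² = (-139)² = 19321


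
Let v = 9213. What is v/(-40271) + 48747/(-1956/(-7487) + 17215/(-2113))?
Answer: -31057300943195748/5024035868467 ≈ -6181.7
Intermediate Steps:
v/(-40271) + 48747/(-1956/(-7487) + 17215/(-2113)) = 9213/(-40271) + 48747/(-1956/(-7487) + 17215/(-2113)) = 9213*(-1/40271) + 48747/(-1956*(-1/7487) + 17215*(-1/2113)) = -9213/40271 + 48747/(1956/7487 - 17215/2113) = -9213/40271 + 48747/(-124755677/15820031) = -9213/40271 + 48747*(-15820031/124755677) = -9213/40271 - 771179051157/124755677 = -31057300943195748/5024035868467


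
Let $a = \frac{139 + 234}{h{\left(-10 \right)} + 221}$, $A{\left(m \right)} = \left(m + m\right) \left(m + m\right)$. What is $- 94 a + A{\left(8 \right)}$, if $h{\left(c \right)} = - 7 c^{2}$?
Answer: $\frac{157686}{479} \approx 329.2$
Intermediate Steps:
$A{\left(m \right)} = 4 m^{2}$ ($A{\left(m \right)} = 2 m 2 m = 4 m^{2}$)
$a = - \frac{373}{479}$ ($a = \frac{139 + 234}{- 7 \left(-10\right)^{2} + 221} = \frac{373}{\left(-7\right) 100 + 221} = \frac{373}{-700 + 221} = \frac{373}{-479} = 373 \left(- \frac{1}{479}\right) = - \frac{373}{479} \approx -0.77871$)
$- 94 a + A{\left(8 \right)} = \left(-94\right) \left(- \frac{373}{479}\right) + 4 \cdot 8^{2} = \frac{35062}{479} + 4 \cdot 64 = \frac{35062}{479} + 256 = \frac{157686}{479}$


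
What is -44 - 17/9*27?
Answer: -95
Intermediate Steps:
-44 - 17/9*27 = -44 - 51 = -95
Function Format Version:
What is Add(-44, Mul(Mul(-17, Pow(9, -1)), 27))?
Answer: -95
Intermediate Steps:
Add(-44, Mul(Mul(-17, Pow(9, -1)), 27)) = Add(-44, Mul(Mul(-17, Rational(1, 9)), 27)) = Add(-44, Mul(Rational(-17, 9), 27)) = Add(-44, -51) = -95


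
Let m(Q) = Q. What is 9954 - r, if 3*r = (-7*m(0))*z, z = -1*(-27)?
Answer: 9954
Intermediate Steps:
z = 27
r = 0 (r = (-7*0*27)/3 = (0*27)/3 = (1/3)*0 = 0)
9954 - r = 9954 - 1*0 = 9954 + 0 = 9954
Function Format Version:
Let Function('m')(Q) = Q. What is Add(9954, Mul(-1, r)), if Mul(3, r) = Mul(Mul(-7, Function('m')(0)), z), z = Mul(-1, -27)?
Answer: 9954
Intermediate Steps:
z = 27
r = 0 (r = Mul(Rational(1, 3), Mul(Mul(-7, 0), 27)) = Mul(Rational(1, 3), Mul(0, 27)) = Mul(Rational(1, 3), 0) = 0)
Add(9954, Mul(-1, r)) = Add(9954, Mul(-1, 0)) = Add(9954, 0) = 9954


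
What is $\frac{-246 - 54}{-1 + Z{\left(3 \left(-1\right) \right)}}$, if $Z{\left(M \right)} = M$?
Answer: $75$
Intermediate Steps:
$\frac{-246 - 54}{-1 + Z{\left(3 \left(-1\right) \right)}} = \frac{-246 - 54}{-1 + 3 \left(-1\right)} = - \frac{300}{-1 - 3} = - \frac{300}{-4} = \left(-300\right) \left(- \frac{1}{4}\right) = 75$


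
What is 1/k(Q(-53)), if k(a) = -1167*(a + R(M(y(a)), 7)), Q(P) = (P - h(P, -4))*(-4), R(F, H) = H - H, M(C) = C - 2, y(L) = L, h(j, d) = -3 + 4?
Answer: -1/252072 ≈ -3.9671e-6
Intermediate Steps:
h(j, d) = 1
M(C) = -2 + C
R(F, H) = 0
Q(P) = 4 - 4*P (Q(P) = (P - 1*1)*(-4) = (P - 1)*(-4) = (-1 + P)*(-4) = 4 - 4*P)
k(a) = -1167*a (k(a) = -1167*(a + 0) = -1167*a)
1/k(Q(-53)) = 1/(-1167*(4 - 4*(-53))) = 1/(-1167*(4 + 212)) = 1/(-1167*216) = 1/(-252072) = -1/252072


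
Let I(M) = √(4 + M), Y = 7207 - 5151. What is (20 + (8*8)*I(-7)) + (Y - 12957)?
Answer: -10881 + 64*I*√3 ≈ -10881.0 + 110.85*I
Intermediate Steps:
Y = 2056
(20 + (8*8)*I(-7)) + (Y - 12957) = (20 + (8*8)*√(4 - 7)) + (2056 - 12957) = (20 + 64*√(-3)) - 10901 = (20 + 64*(I*√3)) - 10901 = (20 + 64*I*√3) - 10901 = -10881 + 64*I*√3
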